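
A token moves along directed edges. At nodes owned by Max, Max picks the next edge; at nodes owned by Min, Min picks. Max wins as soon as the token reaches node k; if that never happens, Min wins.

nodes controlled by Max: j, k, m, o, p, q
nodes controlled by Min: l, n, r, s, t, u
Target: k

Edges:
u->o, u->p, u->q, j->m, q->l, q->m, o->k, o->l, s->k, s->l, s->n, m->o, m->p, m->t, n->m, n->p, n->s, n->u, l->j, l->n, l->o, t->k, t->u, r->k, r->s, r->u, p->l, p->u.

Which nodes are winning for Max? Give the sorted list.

j, k, m, o, q

A0 = {k}
A1: add {o} — o (Max) has o→k.
A2: add {m} — m (Max) has m→o.
A3: add {j, q} — j (Max) has j→m; q (Max) has q→m.
A4 = A3; e.g. l (Min) can still go to n. Fixed point.
Max's winning region = {j, k, m, o, q}.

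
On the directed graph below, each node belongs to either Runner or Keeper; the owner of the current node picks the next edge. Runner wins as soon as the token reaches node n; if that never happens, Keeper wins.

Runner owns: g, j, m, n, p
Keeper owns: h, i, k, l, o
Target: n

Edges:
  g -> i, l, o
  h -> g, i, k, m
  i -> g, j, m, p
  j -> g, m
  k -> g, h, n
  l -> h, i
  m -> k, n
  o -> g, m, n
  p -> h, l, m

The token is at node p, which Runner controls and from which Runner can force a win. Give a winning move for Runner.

A0 = {n}
A1: add {m} — m (Runner) has m→n.
A2: add {j, p} — j (Runner) has j→m; p (Runner) has p→m.
A3 = A2; e.g. g (Runner) has no edge into A2. Fixed point.
From p, successor m is in the attractor (rank 1); the other successors h, l are not.

m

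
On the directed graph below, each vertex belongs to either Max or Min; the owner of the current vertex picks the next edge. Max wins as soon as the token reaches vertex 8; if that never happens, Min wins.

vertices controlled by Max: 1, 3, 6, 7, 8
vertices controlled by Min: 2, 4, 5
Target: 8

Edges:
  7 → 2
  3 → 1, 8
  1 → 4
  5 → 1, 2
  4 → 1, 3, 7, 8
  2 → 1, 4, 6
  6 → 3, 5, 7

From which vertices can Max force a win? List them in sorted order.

3, 6, 8

A0 = {8}
A1: add {3} — 3 (Max) has 3→8.
A2: add {6} — 6 (Max) has 6→3.
A3 = A2; e.g. 1 (Max) has no edge into A2. Fixed point.
Max's winning region = {3, 6, 8}.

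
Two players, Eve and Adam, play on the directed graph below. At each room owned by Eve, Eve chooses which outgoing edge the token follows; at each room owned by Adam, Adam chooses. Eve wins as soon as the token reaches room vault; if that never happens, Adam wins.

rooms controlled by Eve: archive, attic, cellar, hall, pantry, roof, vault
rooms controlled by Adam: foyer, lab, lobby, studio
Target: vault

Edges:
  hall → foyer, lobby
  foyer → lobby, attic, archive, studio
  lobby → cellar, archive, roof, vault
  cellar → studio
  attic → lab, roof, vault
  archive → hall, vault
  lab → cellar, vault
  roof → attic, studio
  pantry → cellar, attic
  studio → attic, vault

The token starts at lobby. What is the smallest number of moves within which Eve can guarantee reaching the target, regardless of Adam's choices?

A0 = {vault}
A1: add {archive, attic} — attic (Eve) has attic→vault; archive (Eve) has archive→vault.
A2: add {pantry, roof, studio} — roof (Eve) has roof→attic; pantry (Eve) has pantry→attic; studio (Adam): all of {attic, vault} already in.
A3: add {cellar} — cellar (Eve) has cellar→studio.
A4: add {lab, lobby} — lobby (Adam): all of {cellar, archive, roof, vault} already in; lab (Adam): all of {cellar, vault} already in.
lobby enters the attractor at level 4, so Eve can force the target in 4 moves from there.

4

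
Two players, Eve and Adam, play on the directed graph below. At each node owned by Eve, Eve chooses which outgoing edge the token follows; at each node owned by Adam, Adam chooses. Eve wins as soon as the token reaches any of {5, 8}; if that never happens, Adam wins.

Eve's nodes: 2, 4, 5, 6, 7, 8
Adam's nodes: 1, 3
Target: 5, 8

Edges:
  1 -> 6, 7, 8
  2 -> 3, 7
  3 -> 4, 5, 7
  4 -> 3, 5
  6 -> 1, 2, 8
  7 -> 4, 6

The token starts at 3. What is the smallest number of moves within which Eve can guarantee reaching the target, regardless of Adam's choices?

3

A0 = {5, 8}
A1: add {4, 6} — 4 (Eve) has 4→5; 6 (Eve) has 6→8.
A2: add {7} — 7 (Eve) has 7→4.
A3: add {1, 2, 3} — 1 (Adam): all of {6, 7, 8} already in; 2 (Eve) has 2→7; 3 (Adam): all of {4, 5, 7} already in.
A3 = all vertices. Fixed point.
3 enters the attractor at level 3, so Eve can force the target in 3 moves from there.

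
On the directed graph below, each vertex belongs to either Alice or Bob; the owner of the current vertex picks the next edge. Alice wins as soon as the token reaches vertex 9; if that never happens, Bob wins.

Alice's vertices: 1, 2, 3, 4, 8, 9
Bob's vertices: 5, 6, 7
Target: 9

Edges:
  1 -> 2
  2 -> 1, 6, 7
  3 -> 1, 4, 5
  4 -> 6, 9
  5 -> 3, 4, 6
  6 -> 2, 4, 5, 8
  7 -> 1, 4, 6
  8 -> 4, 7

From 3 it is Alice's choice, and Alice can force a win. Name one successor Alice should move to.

A0 = {9}
A1: add {4} — 4 (Alice) has 4→9.
A2: add {3, 8} — 3 (Alice) has 3→4; 8 (Alice) has 8→4.
A3 = A2; e.g. 1 (Alice) has no edge into A2. Fixed point.
From 3, successor 4 is in the attractor (rank 1); the other successors 1, 5 are not.

4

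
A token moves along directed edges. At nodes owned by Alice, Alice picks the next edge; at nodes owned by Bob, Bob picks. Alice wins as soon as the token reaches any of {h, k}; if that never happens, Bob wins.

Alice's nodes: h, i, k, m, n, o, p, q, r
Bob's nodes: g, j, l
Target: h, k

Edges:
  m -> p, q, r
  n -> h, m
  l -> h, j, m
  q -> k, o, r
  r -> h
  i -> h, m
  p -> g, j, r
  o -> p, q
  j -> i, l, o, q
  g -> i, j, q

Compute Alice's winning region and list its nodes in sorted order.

h, i, k, m, n, o, p, q, r

A0 = {h, k}
A1: add {i, n, q, r} — i (Alice) has i→h; n (Alice) has n→h; q (Alice) has q→k; r (Alice) has r→h.
A2: add {m, o, p} — m (Alice) has m→q; o (Alice) has o→q; p (Alice) has p→r.
A3 = A2; e.g. g (Bob) can still go to j. Fixed point.
Alice's winning region = {h, i, k, m, n, o, p, q, r}.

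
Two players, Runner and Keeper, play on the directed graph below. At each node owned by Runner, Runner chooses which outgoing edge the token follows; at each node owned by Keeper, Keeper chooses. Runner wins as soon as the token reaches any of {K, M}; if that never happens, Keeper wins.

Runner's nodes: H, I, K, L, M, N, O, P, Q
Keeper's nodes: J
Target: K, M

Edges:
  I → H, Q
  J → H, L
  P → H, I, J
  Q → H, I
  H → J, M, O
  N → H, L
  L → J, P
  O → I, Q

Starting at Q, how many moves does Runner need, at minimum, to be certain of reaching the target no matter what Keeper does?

2

A0 = {K, M}
A1: add {H} — H (Runner) has H→M.
A2: add {I, N, P, Q} — I (Runner) has I→H; N (Runner) has N→H; P (Runner) has P→H; Q (Runner) has Q→H.
Q enters the attractor at level 2, so Runner can force the target in 2 moves from there.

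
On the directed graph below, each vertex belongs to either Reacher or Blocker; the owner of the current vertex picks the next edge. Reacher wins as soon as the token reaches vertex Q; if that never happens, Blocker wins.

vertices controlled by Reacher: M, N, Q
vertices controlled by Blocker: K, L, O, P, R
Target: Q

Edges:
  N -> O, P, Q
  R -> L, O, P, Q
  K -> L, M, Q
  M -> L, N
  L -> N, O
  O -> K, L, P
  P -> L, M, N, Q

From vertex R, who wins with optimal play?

A0 = {Q}
A1: add {N} — N (Reacher) has N→Q.
A2: add {M} — M (Reacher) has M→N.
A3 = A2; e.g. K (Blocker) can still go to L. Fixed point.
R never enters the attractor, so Blocker can avoid the target forever.

Blocker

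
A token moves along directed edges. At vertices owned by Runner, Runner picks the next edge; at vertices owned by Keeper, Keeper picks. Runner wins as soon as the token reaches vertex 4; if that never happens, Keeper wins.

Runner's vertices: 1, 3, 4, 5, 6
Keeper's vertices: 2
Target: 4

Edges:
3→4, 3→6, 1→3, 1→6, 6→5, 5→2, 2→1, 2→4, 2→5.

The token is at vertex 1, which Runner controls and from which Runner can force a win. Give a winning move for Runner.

A0 = {4}
A1: add {3} — 3 (Runner) has 3→4.
A2: add {1} — 1 (Runner) has 1→3.
A3 = A2; e.g. 2 (Keeper) can still go to 5. Fixed point.
From 1, successor 3 is in the attractor (rank 1); the other successor 6 is not.

3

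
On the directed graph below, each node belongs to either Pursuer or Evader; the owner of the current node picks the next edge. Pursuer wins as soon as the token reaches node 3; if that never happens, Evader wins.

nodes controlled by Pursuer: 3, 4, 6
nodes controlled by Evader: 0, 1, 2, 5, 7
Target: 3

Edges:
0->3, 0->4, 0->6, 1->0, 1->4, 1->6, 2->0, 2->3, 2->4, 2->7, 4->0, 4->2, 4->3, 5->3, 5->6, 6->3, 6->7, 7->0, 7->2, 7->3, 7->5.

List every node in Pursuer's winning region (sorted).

A0 = {3}
A1: add {4, 6} — 4 (Pursuer) has 4→3; 6 (Pursuer) has 6→3.
A2: add {0, 5} — 0 (Evader): all of {3, 4, 6} already in; 5 (Evader): all of {3, 6} already in.
A3: add {1} — 1 (Evader): all of {0, 4, 6} already in.
A4 = A3; e.g. 2 (Evader) can still go to 7. Fixed point.
Pursuer's winning region = {0, 1, 3, 4, 5, 6}.

0, 1, 3, 4, 5, 6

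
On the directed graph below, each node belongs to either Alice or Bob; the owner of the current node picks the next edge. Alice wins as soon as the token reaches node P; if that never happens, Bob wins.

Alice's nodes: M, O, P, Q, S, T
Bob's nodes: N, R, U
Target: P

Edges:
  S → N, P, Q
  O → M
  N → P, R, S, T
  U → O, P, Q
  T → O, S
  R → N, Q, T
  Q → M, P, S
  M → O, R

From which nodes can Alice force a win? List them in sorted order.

A0 = {P}
A1: add {Q, S} — Q (Alice) has Q→P; S (Alice) has S→P.
A2: add {T} — T (Alice) has T→S.
A3 = A2; e.g. M (Alice) has no edge into A2. Fixed point.
Alice's winning region = {P, Q, S, T}.

P, Q, S, T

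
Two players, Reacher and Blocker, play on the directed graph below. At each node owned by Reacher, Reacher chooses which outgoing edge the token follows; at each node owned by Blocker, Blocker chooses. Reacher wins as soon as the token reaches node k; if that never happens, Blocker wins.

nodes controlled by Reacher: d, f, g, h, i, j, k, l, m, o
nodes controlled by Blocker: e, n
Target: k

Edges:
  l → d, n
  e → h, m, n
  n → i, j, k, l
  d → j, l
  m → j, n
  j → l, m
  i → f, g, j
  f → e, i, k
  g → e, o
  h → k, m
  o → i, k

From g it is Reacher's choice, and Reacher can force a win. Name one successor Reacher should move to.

o

A0 = {k}
A1: add {f, h, o} — f (Reacher) has f→k; h (Reacher) has h→k; o (Reacher) has o→k.
A2: add {g, i} — g (Reacher) has g→o; i (Reacher) has i→f.
A3 = A2; e.g. d (Reacher) has no edge into A2. Fixed point.
From g, successor o is in the attractor (rank 1); the other successor e is not.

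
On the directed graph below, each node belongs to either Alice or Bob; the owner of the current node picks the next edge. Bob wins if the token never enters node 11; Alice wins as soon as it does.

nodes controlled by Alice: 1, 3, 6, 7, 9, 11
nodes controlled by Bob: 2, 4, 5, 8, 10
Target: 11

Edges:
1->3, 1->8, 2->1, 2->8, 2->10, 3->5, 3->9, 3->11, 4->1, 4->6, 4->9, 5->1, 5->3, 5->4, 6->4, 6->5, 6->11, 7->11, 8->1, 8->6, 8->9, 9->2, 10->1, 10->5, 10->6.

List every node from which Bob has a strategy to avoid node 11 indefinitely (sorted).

A0 = {11}
A1: add {3, 6, 7} — 3 (Alice) has 3→11; 6 (Alice) has 6→11; 7 (Alice) has 7→11.
A2: add {1} — 1 (Alice) has 1→3.
A3 = A2; e.g. 2 (Bob) can still go to 8. Fixed point.
Alice's attractor = {1, 3, 6, 7, 11}; Bob avoids the target exactly from the complement.

2, 4, 5, 8, 9, 10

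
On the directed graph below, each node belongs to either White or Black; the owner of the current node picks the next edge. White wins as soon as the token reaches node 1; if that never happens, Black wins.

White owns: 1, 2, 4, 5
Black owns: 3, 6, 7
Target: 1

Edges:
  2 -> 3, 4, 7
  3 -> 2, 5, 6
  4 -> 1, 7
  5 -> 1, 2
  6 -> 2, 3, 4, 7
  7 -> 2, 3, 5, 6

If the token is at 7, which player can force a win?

A0 = {1}
A1: add {4, 5} — 4 (White) has 4→1; 5 (White) has 5→1.
A2: add {2} — 2 (White) has 2→4.
A3 = A2; e.g. 3 (Black) can still go to 6. Fixed point.
7 never enters the attractor, so Black can avoid the target forever.

Black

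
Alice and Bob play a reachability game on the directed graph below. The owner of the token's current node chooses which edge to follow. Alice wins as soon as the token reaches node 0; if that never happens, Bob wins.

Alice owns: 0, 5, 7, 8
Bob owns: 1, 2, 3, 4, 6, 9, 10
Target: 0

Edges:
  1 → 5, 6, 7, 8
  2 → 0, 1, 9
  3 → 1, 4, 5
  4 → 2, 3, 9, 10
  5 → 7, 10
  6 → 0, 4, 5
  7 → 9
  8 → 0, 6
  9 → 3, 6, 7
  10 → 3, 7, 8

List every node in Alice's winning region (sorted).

A0 = {0}
A1: add {8} — 8 (Alice) has 8→0.
A2 = A1; e.g. 1 (Bob) can still go to 5. Fixed point.
Alice's winning region = {0, 8}.

0, 8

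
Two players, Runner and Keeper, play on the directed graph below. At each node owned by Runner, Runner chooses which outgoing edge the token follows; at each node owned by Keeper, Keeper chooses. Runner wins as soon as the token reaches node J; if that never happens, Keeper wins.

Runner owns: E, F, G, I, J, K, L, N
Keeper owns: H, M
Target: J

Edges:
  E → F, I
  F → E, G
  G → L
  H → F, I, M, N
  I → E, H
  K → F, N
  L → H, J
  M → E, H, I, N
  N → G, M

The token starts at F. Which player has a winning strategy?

A0 = {J}
A1: add {L} — L (Runner) has L→J.
A2: add {G} — G (Runner) has G→L.
A3: add {F, N} — F (Runner) has F→G; N (Runner) has N→G.
F ∈ A3, so Runner can force the target.

Runner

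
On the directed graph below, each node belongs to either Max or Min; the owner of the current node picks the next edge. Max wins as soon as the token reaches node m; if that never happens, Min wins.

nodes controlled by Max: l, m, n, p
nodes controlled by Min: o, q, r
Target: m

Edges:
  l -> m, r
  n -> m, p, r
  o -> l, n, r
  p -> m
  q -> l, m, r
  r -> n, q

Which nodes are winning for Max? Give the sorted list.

l, m, n, p

A0 = {m}
A1: add {l, n, p} — l (Max) has l→m; n (Max) has n→m; p (Max) has p→m.
A2 = A1; e.g. o (Min) can still go to r. Fixed point.
Max's winning region = {l, m, n, p}.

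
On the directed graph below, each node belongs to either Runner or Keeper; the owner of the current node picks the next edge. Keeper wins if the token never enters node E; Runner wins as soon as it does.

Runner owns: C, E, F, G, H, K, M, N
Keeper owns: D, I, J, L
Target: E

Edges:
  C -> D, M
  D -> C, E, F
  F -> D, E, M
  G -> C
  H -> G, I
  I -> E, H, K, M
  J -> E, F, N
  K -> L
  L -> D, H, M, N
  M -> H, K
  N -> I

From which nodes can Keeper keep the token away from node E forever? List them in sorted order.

A0 = {E}
A1: add {F} — F (Runner) has F→E.
A2 = A1; e.g. C (Runner) has no edge into A1. Fixed point.
Runner's attractor = {E, F}; Keeper avoids the target exactly from the complement.

C, D, G, H, I, J, K, L, M, N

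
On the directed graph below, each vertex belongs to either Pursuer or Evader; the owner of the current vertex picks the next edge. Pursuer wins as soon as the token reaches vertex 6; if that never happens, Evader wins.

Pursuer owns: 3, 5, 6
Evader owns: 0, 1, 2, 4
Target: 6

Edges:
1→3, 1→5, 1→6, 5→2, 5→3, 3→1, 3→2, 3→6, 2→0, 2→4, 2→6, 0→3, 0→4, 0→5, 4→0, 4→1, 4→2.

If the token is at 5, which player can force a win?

A0 = {6}
A1: add {3} — 3 (Pursuer) has 3→6.
A2: add {5} — 5 (Pursuer) has 5→3.
5 ∈ A2, so Pursuer can force the target.

Pursuer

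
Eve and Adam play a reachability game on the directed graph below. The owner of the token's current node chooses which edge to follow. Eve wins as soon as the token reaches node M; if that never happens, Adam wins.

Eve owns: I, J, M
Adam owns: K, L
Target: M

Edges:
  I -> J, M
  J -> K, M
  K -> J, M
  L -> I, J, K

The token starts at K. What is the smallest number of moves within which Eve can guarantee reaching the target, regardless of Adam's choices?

A0 = {M}
A1: add {I, J} — I (Eve) has I→M; J (Eve) has J→M.
A2: add {K} — K (Adam): all of {J, M} already in.
K enters the attractor at level 2, so Eve can force the target in 2 moves from there.

2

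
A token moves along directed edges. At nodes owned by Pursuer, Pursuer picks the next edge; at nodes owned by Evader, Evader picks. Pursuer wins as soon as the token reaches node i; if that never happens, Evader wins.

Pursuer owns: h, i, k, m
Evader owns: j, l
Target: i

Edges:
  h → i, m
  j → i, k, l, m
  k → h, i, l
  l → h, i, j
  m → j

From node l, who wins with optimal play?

Evader

A0 = {i}
A1: add {h, k} — h (Pursuer) has h→i; k (Pursuer) has k→i.
A2 = A1; e.g. j (Evader) can still go to l. Fixed point.
l never enters the attractor, so Evader can avoid the target forever.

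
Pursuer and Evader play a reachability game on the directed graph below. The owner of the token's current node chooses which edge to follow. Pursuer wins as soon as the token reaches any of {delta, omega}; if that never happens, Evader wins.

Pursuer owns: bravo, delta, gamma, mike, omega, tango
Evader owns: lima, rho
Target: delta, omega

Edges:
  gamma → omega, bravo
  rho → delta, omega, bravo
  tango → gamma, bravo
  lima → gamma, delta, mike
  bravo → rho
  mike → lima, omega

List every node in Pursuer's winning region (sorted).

delta, gamma, lima, mike, omega, tango

A0 = {delta, omega}
A1: add {gamma, mike} — gamma (Pursuer) has gamma→omega; mike (Pursuer) has mike→omega.
A2: add {lima, tango} — tango (Pursuer) has tango→gamma; lima (Evader): all of {gamma, delta, mike} already in.
A3 = A2; e.g. rho (Evader) can still go to bravo. Fixed point.
Pursuer's winning region = {delta, gamma, lima, mike, omega, tango}.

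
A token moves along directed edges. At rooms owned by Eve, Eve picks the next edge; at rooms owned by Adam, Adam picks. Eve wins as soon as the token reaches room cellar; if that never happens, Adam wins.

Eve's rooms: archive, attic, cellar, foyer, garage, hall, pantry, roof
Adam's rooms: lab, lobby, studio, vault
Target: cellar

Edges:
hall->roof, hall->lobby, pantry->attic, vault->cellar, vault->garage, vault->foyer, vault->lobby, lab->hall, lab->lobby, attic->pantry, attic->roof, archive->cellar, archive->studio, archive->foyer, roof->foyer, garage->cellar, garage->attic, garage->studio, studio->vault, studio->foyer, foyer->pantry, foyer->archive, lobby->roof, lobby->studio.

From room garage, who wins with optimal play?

A0 = {cellar}
A1: add {archive, garage} — archive (Eve) has archive→cellar; garage (Eve) has garage→cellar.
garage ∈ A1, so Eve can force the target.

Eve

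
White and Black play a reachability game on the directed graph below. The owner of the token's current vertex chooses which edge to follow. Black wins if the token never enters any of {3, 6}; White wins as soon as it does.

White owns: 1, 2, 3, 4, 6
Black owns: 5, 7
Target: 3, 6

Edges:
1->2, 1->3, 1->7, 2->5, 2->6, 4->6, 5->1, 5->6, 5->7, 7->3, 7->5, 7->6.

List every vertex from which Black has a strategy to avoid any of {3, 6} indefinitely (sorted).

5, 7

A0 = {3, 6}
A1: add {1, 2, 4} — 1 (White) has 1→3; 2 (White) has 2→6; 4 (White) has 4→6.
A2 = A1; e.g. 5 (Black) can still go to 7. Fixed point.
White's attractor = {1, 2, 3, 4, 6}; Black avoids the target exactly from the complement.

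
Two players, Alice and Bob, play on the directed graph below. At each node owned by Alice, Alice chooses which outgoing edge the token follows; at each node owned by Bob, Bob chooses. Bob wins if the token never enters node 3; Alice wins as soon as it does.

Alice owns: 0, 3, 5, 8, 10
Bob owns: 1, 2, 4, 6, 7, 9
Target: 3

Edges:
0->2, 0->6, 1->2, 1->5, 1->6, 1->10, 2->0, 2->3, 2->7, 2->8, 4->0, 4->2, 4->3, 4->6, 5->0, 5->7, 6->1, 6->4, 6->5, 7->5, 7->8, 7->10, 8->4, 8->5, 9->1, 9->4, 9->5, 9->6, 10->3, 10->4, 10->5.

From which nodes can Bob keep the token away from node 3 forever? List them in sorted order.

A0 = {3}
A1: add {10} — 10 (Alice) has 10→3.
A2 = A1; e.g. 0 (Alice) has no edge into A1. Fixed point.
Alice's attractor = {3, 10}; Bob avoids the target exactly from the complement.

0, 1, 2, 4, 5, 6, 7, 8, 9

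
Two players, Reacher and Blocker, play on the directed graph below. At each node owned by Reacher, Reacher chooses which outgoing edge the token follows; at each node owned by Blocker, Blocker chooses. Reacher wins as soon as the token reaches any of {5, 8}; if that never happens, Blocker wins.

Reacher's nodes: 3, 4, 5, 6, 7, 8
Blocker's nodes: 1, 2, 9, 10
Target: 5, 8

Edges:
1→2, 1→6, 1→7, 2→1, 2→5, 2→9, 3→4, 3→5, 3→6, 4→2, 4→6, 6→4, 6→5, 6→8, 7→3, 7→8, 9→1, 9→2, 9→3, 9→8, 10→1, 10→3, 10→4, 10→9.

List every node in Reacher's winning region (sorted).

A0 = {5, 8}
A1: add {3, 6, 7} — 3 (Reacher) has 3→5; 6 (Reacher) has 6→5; 7 (Reacher) has 7→8.
A2: add {4} — 4 (Reacher) has 4→6.
A3 = A2; e.g. 1 (Blocker) can still go to 2. Fixed point.
Reacher's winning region = {3, 4, 5, 6, 7, 8}.

3, 4, 5, 6, 7, 8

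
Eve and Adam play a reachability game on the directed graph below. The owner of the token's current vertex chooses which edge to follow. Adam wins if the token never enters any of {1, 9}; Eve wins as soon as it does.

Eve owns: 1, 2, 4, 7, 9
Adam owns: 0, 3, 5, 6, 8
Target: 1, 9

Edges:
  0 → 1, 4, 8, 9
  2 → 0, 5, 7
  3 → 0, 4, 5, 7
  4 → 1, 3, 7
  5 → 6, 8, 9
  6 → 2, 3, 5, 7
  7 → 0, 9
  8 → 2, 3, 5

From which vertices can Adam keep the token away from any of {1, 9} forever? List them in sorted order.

A0 = {1, 9}
A1: add {4, 7} — 4 (Eve) has 4→1; 7 (Eve) has 7→9.
A2: add {2} — 2 (Eve) has 2→7.
A3 = A2; e.g. 0 (Adam) can still go to 8. Fixed point.
Eve's attractor = {1, 2, 4, 7, 9}; Adam avoids the target exactly from the complement.

0, 3, 5, 6, 8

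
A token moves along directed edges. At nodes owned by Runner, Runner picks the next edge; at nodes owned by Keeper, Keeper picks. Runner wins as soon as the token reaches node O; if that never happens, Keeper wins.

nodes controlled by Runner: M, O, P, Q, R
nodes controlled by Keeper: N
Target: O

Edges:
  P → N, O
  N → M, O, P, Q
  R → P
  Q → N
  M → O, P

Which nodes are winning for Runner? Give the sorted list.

M, O, P, R

A0 = {O}
A1: add {M, P} — M (Runner) has M→O; P (Runner) has P→O.
A2: add {R} — R (Runner) has R→P.
A3 = A2; e.g. N (Keeper) can still go to Q. Fixed point.
Runner's winning region = {M, O, P, R}.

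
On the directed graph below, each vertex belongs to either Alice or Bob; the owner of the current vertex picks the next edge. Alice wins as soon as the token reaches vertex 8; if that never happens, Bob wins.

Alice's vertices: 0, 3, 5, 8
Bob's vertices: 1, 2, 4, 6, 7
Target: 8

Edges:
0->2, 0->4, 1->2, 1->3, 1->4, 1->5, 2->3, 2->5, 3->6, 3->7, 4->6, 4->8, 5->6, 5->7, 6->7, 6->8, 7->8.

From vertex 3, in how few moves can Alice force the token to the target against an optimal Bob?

2

A0 = {8}
A1: add {7} — 7 (Bob): all of {8} already in.
A2: add {3, 5, 6} — 3 (Alice) has 3→7; 5 (Alice) has 5→7; 6 (Bob): all of {7, 8} already in.
3 enters the attractor at level 2, so Alice can force the target in 2 moves from there.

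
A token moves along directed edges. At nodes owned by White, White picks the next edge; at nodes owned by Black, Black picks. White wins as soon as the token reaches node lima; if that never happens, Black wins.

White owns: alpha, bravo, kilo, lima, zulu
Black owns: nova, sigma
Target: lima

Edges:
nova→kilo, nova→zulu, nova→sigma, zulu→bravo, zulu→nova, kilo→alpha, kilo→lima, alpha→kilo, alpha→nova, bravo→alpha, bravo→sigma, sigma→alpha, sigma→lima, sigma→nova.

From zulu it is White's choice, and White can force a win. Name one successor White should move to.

A0 = {lima}
A1: add {kilo} — kilo (White) has kilo→lima.
A2: add {alpha} — alpha (White) has alpha→kilo.
A3: add {bravo} — bravo (White) has bravo→alpha.
A4: add {zulu} — zulu (White) has zulu→bravo.
A5 = A4; e.g. nova (Black) can still go to sigma. Fixed point.
From zulu, successor bravo is in the attractor (rank 3); the other successor nova is not.

bravo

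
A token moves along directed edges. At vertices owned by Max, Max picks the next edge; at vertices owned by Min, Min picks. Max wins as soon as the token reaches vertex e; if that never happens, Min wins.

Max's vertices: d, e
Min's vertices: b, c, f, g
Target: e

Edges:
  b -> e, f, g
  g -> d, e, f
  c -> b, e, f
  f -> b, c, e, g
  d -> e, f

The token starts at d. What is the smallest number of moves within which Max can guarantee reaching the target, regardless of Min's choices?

1

A0 = {e}
A1: add {d} — d (Max) has d→e.
A2 = A1; e.g. b (Min) can still go to f. Fixed point.
d enters the attractor at level 1, so Max can force the target in 1 move from there.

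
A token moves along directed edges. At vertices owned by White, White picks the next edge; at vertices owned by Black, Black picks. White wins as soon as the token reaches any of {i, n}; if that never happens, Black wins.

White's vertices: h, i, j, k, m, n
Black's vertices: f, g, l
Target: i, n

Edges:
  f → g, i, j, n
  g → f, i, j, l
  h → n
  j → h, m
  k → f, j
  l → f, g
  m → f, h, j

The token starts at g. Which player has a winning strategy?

Black

A0 = {i, n}
A1: add {h} — h (White) has h→n.
A2: add {j, m} — j (White) has j→h; m (White) has m→h.
A3: add {k} — k (White) has k→j.
A4 = A3; e.g. f (Black) can still go to g. Fixed point.
g never enters the attractor, so Black can avoid the target forever.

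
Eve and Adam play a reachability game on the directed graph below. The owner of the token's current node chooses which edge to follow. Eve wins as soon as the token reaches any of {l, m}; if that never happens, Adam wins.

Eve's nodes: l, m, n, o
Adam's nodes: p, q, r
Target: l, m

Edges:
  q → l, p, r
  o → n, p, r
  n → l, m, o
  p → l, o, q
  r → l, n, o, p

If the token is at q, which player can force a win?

A0 = {l, m}
A1: add {n} — n (Eve) has n→l.
A2: add {o} — o (Eve) has o→n.
A3 = A2; e.g. p (Adam) can still go to q. Fixed point.
q never enters the attractor, so Adam can avoid the target forever.

Adam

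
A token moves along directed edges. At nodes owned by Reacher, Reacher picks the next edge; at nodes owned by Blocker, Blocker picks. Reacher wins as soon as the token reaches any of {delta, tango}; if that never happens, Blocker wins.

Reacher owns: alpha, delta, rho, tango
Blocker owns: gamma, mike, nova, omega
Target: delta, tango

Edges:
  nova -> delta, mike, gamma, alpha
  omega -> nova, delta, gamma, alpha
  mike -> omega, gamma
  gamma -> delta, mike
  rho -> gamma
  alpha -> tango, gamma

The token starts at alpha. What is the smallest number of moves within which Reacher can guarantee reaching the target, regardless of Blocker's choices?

A0 = {delta, tango}
A1: add {alpha} — alpha (Reacher) has alpha→tango.
A2 = A1; e.g. nova (Blocker) can still go to mike. Fixed point.
alpha enters the attractor at level 1, so Reacher can force the target in 1 move from there.

1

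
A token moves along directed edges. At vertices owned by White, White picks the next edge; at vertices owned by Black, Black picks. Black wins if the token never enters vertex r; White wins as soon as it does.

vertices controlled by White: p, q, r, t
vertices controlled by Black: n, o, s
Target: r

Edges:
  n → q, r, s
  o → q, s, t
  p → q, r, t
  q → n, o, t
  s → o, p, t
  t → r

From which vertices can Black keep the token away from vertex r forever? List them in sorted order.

A0 = {r}
A1: add {p, t} — p (White) has p→r; t (White) has t→r.
A2: add {q} — q (White) has q→t.
A3 = A2; e.g. n (Black) can still go to s. Fixed point.
White's attractor = {p, q, r, t}; Black avoids the target exactly from the complement.

n, o, s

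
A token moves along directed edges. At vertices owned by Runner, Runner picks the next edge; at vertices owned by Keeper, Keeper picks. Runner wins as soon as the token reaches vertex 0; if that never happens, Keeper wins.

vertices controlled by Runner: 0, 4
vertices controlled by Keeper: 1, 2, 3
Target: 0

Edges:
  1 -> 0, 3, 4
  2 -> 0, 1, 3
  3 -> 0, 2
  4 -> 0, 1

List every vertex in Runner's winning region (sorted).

A0 = {0}
A1: add {4} — 4 (Runner) has 4→0.
A2 = A1; e.g. 1 (Keeper) can still go to 3. Fixed point.
Runner's winning region = {0, 4}.

0, 4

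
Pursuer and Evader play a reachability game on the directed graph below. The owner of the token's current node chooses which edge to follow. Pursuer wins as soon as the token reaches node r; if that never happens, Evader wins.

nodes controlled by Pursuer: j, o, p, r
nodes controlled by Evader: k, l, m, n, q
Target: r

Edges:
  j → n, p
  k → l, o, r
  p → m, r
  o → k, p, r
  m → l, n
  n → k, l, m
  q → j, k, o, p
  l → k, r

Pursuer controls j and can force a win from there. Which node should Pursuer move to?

p

A0 = {r}
A1: add {o, p} — o (Pursuer) has o→r; p (Pursuer) has p→r.
A2: add {j} — j (Pursuer) has j→p.
A3 = A2; e.g. k (Evader) can still go to l. Fixed point.
From j, successor p is in the attractor (rank 1); the other successor n is not.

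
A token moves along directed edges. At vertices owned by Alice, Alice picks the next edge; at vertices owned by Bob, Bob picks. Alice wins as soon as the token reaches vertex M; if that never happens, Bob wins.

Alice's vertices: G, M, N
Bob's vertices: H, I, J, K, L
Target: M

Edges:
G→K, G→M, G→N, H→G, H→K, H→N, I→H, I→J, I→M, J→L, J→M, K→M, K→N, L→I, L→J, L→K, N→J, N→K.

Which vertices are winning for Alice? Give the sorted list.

A0 = {M}
A1: add {G} — G (Alice) has G→M.
A2 = A1; e.g. H (Bob) can still go to K. Fixed point.
Alice's winning region = {G, M}.

G, M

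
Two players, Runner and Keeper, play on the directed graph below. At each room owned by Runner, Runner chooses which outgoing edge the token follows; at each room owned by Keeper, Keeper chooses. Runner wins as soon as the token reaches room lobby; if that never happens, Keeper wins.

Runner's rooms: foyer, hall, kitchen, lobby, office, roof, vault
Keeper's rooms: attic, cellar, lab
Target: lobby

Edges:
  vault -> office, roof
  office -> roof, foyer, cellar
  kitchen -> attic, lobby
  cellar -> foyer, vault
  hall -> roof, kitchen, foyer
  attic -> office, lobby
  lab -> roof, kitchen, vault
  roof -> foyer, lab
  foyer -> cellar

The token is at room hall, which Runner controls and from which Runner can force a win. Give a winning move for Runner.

A0 = {lobby}
A1: add {kitchen} — kitchen (Runner) has kitchen→lobby.
A2: add {hall} — hall (Runner) has hall→kitchen.
A3 = A2; e.g. office (Runner) has no edge into A2. Fixed point.
From hall, successor kitchen is in the attractor (rank 1); the other successors foyer, roof are not.

kitchen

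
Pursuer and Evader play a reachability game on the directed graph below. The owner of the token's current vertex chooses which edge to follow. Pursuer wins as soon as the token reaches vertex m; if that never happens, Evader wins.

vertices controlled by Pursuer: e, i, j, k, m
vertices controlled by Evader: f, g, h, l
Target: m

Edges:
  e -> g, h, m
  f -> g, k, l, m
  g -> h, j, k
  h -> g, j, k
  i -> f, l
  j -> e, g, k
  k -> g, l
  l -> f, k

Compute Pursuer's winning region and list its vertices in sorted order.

e, j, m

A0 = {m}
A1: add {e} — e (Pursuer) has e→m.
A2: add {j} — j (Pursuer) has j→e.
A3 = A2; e.g. f (Evader) can still go to g. Fixed point.
Pursuer's winning region = {e, j, m}.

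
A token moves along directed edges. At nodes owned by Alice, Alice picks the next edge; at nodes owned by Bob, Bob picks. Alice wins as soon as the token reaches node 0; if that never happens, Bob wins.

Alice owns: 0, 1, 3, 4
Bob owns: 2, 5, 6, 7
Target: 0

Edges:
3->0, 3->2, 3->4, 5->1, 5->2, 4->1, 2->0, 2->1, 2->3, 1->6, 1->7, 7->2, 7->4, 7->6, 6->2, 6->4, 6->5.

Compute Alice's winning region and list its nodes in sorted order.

0, 3

A0 = {0}
A1: add {3} — 3 (Alice) has 3→0.
A2 = A1; e.g. 1 (Alice) has no edge into A1. Fixed point.
Alice's winning region = {0, 3}.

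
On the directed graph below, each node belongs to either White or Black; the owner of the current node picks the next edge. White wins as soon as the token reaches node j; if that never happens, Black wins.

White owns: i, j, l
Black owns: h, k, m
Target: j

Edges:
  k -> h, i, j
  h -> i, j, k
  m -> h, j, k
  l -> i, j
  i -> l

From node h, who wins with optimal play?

A0 = {j}
A1: add {l} — l (White) has l→j.
A2: add {i} — i (White) has i→l.
A3 = A2; e.g. h (Black) can still go to k. Fixed point.
h never enters the attractor, so Black can avoid the target forever.

Black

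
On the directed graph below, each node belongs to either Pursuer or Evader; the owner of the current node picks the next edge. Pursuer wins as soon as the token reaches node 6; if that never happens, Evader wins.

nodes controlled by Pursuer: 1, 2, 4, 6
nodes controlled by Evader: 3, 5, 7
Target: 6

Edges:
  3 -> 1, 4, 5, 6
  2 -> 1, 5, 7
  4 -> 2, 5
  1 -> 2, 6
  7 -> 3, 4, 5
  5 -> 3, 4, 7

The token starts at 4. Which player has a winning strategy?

A0 = {6}
A1: add {1} — 1 (Pursuer) has 1→6.
A2: add {2} — 2 (Pursuer) has 2→1.
A3: add {4} — 4 (Pursuer) has 4→2.
A4 = A3; e.g. 3 (Evader) can still go to 5. Fixed point.
4 ∈ A3, so Pursuer can force the target.

Pursuer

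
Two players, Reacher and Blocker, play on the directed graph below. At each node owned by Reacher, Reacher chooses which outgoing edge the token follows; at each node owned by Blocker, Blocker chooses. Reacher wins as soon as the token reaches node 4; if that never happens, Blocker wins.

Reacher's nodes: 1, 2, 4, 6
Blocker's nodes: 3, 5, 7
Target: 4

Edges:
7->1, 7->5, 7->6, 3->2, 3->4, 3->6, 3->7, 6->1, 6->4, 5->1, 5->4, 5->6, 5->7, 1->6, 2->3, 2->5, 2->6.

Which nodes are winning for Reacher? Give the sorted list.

A0 = {4}
A1: add {6} — 6 (Reacher) has 6→4.
A2: add {1, 2} — 1 (Reacher) has 1→6; 2 (Reacher) has 2→6.
A3 = A2; e.g. 3 (Blocker) can still go to 7. Fixed point.
Reacher's winning region = {1, 2, 4, 6}.

1, 2, 4, 6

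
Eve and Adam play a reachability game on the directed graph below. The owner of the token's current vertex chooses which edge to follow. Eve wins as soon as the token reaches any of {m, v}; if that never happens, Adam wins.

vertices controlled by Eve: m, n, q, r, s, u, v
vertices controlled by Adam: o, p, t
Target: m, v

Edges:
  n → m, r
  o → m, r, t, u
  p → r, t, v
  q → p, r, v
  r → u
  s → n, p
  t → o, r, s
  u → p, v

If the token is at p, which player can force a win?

Adam

A0 = {m, v}
A1: add {n, q, u} — n (Eve) has n→m; q (Eve) has q→v; u (Eve) has u→v.
A2: add {r, s} — r (Eve) has r→u; s (Eve) has s→n.
A3 = A2; e.g. o (Adam) can still go to t. Fixed point.
p never enters the attractor, so Adam can avoid the target forever.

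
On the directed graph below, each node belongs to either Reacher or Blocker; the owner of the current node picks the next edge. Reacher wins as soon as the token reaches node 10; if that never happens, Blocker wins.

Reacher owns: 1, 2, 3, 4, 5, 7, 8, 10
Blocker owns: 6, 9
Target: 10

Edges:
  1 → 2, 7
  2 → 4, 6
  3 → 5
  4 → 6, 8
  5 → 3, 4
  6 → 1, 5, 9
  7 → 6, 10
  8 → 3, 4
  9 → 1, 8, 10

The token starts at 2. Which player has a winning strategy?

Blocker

A0 = {10}
A1: add {7} — 7 (Reacher) has 7→10.
A2: add {1} — 1 (Reacher) has 1→7.
A3 = A2; e.g. 2 (Reacher) has no edge into A2. Fixed point.
2 never enters the attractor, so Blocker can avoid the target forever.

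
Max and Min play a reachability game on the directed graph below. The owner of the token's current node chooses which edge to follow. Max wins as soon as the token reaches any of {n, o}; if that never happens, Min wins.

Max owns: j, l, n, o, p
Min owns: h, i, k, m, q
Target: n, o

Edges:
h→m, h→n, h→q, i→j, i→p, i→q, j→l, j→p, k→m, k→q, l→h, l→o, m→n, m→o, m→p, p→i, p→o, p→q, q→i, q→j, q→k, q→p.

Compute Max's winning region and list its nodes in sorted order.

A0 = {n, o}
A1: add {l, p} — l (Max) has l→o; p (Max) has p→o.
A2: add {j, m} — j (Max) has j→l; m (Min): all of {n, o, p} already in.
A3 = A2; e.g. h (Min) can still go to q. Fixed point.
Max's winning region = {j, l, m, n, o, p}.

j, l, m, n, o, p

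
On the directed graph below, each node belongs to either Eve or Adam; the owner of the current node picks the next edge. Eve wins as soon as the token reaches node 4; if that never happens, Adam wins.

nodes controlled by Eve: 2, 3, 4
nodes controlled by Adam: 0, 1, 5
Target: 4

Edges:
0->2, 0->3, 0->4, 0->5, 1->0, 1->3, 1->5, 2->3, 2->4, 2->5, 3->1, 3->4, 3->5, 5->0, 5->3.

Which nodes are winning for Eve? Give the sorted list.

2, 3, 4

A0 = {4}
A1: add {2, 3} — 2 (Eve) has 2→4; 3 (Eve) has 3→4.
A2 = A1; e.g. 0 (Adam) can still go to 5. Fixed point.
Eve's winning region = {2, 3, 4}.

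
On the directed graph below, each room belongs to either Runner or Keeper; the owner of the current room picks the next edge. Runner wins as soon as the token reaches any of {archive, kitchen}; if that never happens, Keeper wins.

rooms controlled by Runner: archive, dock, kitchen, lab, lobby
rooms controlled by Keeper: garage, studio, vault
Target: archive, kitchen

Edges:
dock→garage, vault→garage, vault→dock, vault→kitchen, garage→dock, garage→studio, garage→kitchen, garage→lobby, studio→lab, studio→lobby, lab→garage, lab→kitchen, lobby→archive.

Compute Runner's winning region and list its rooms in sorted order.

A0 = {archive, kitchen}
A1: add {lab, lobby} — lab (Runner) has lab→kitchen; lobby (Runner) has lobby→archive.
A2: add {studio} — studio (Keeper): all of {lab, lobby} already in.
A3 = A2; e.g. vault (Keeper) can still go to garage. Fixed point.
Runner's winning region = {archive, kitchen, lab, lobby, studio}.

archive, kitchen, lab, lobby, studio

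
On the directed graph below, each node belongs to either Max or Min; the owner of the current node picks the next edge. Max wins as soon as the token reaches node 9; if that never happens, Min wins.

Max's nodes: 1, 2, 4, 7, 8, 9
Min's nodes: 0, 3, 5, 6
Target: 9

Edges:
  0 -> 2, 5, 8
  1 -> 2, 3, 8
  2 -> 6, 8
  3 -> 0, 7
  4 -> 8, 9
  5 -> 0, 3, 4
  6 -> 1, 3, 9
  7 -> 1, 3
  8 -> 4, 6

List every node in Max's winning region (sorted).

1, 2, 4, 7, 8, 9

A0 = {9}
A1: add {4} — 4 (Max) has 4→9.
A2: add {8} — 8 (Max) has 8→4.
A3: add {1, 2} — 1 (Max) has 1→8; 2 (Max) has 2→8.
A4: add {7} — 7 (Max) has 7→1.
A5 = A4; e.g. 0 (Min) can still go to 5. Fixed point.
Max's winning region = {1, 2, 4, 7, 8, 9}.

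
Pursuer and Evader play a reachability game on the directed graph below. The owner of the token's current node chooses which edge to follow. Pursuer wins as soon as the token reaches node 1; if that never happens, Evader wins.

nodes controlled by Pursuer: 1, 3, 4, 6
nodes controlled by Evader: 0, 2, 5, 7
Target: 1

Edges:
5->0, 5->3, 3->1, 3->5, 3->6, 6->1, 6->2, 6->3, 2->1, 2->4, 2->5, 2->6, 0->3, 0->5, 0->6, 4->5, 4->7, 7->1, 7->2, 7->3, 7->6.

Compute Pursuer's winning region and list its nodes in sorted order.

1, 3, 6

A0 = {1}
A1: add {3, 6} — 3 (Pursuer) has 3→1; 6 (Pursuer) has 6→1.
A2 = A1; e.g. 0 (Evader) can still go to 5. Fixed point.
Pursuer's winning region = {1, 3, 6}.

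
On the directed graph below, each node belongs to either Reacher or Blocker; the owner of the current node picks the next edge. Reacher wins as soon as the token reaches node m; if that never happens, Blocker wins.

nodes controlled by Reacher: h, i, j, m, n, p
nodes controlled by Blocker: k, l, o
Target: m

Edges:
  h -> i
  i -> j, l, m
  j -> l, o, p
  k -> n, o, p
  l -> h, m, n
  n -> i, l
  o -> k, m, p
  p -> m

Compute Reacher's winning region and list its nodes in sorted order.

A0 = {m}
A1: add {i, p} — i (Reacher) has i→m; p (Reacher) has p→m.
A2: add {h, j, n} — h (Reacher) has h→i; j (Reacher) has j→p; n (Reacher) has n→i.
A3: add {l} — l (Blocker): all of {h, m, n} already in.
A4 = A3; e.g. k (Blocker) can still go to o. Fixed point.
Reacher's winning region = {h, i, j, l, m, n, p}.

h, i, j, l, m, n, p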